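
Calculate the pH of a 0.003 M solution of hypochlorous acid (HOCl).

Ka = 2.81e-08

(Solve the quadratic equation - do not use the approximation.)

x² + Ka×x - Ka×C = 0. Using quadratic formula: [H⁺] = 9.1675e-06

pH = 5.04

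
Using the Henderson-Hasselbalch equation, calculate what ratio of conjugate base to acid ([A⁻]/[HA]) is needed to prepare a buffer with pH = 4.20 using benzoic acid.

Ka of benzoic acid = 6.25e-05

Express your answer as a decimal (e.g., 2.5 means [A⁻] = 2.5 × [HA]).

pKa = -log(6.25e-05) = 4.2041. pH = pKa + log([A⁻]/[HA]), so log([A⁻]/[HA]) = pH − pKa = 4.20 − 4.2041 = -0.0041. [A⁻]/[HA] = 10^(-0.0041) = 0.991

[A⁻]/[HA] = 0.991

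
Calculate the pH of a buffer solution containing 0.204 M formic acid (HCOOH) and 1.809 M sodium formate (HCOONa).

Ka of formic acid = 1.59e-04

pKa = -log(1.59e-04) = 3.80. pH = pKa + log([A⁻]/[HA]) = 3.80 + log(1.809/0.204)

pH = 4.75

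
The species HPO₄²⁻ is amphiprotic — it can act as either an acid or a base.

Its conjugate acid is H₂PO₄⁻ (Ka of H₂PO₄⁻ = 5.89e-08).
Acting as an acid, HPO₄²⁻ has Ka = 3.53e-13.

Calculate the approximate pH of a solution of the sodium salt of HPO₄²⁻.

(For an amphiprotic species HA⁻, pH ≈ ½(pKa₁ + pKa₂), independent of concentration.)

pKa₁ = -log(5.89e-08) = 7.23; pKa₂ = -log(3.53e-13) = 12.45. For an amphiprotic species, pH ≈ ½(pKa₁ + pKa₂) = ½(7.23 + 12.45) = 9.84.

pH = 9.84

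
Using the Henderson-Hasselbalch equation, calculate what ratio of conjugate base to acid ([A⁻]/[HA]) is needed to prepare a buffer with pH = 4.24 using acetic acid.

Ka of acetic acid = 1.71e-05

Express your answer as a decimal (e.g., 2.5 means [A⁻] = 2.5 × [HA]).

pKa = -log(1.71e-05) = 4.7670. pH = pKa + log([A⁻]/[HA]), so log([A⁻]/[HA]) = pH − pKa = 4.24 − 4.7670 = -0.5270. [A⁻]/[HA] = 10^(-0.5270) = 0.297

[A⁻]/[HA] = 0.297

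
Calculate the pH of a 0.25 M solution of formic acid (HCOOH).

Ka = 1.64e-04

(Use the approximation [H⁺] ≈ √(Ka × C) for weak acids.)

[H⁺] = √(Ka × C) = √(1.64e-04 × 0.25) = 6.4031e-03. pH = -log(6.4031e-03)

pH = 2.19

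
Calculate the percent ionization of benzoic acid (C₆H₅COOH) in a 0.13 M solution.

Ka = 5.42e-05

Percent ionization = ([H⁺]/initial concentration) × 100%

Using Ka equilibrium: x² + Ka×x - Ka×C = 0. Solving: [H⁺] = 2.6275e-03. Percent = (2.6275e-03/0.13) × 100

Percent ionization = 2.02%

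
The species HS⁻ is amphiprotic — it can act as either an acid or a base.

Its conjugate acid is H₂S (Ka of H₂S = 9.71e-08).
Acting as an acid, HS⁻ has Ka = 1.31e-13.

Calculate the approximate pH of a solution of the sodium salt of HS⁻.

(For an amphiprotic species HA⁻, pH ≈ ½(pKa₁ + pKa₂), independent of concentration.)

pKa₁ = -log(9.71e-08) = 7.01; pKa₂ = -log(1.31e-13) = 12.88. For an amphiprotic species, pH ≈ ½(pKa₁ + pKa₂) = ½(7.01 + 12.88) = 9.95.

pH = 9.95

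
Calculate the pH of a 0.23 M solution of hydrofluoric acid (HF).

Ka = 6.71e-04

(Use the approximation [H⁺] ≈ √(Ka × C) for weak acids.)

[H⁺] = √(Ka × C) = √(6.71e-04 × 0.23) = 1.2423e-02. pH = -log(1.2423e-02)

pH = 1.91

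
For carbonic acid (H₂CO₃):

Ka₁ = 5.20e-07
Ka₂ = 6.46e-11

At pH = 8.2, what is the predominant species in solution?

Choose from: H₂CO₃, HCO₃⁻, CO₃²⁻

pKa₁ = 6.28, pKa₂ = 10.19. For a polyprotic acid the predominant species crosses at each pKa: below pKa_n the protonated form dominates, above it the deprotonated form does. At pH = 8.2, the predominant species is HCO₃⁻.

HCO₃⁻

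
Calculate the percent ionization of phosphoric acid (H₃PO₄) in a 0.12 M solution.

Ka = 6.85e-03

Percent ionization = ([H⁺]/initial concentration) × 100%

Using Ka equilibrium: x² + Ka×x - Ka×C = 0. Solving: [H⁺] = 2.5449e-02. Percent = (2.5449e-02/0.12) × 100

Percent ionization = 21.2%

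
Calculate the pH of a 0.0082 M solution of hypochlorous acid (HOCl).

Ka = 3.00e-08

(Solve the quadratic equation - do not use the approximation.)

x² + Ka×x - Ka×C = 0. Using quadratic formula: [H⁺] = 1.5669e-05

pH = 4.80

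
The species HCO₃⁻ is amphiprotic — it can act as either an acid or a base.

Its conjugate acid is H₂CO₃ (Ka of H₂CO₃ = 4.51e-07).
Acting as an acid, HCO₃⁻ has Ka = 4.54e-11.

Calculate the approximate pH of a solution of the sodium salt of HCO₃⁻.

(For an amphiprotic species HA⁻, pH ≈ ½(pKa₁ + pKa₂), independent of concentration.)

pKa₁ = -log(4.51e-07) = 6.35; pKa₂ = -log(4.54e-11) = 10.34. For an amphiprotic species, pH ≈ ½(pKa₁ + pKa₂) = ½(6.35 + 10.34) = 8.34.

pH = 8.34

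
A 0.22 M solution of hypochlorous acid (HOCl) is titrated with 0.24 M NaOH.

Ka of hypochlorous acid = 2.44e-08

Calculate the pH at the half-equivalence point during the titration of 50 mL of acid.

At half-equivalence [HA] = [A⁻], so Henderson-Hasselbalch gives pH = pKa = -log(2.44e-08) = 7.61.

pH = pKa = 7.61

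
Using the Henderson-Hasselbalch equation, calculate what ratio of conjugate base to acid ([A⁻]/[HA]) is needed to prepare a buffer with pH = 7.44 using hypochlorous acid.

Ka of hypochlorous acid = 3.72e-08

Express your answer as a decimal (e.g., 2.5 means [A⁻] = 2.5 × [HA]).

pKa = -log(3.72e-08) = 7.4295. pH = pKa + log([A⁻]/[HA]), so log([A⁻]/[HA]) = pH − pKa = 7.44 − 7.4295 = 0.0105. [A⁻]/[HA] = 10^(0.0105) = 1.02

[A⁻]/[HA] = 1.02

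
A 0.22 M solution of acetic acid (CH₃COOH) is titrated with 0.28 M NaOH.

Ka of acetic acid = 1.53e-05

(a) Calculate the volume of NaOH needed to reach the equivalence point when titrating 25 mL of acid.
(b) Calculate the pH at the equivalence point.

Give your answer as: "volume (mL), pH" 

moles acid = 0.22 × 25/1000 = 0.0055 mol; V_base = moles/0.28 × 1000 = 19.6 mL. At equivalence only the conjugate base is present: [A⁻] = 0.0055/0.045 = 1.2320e-01 M. Kb = Kw/Ka = 6.54e-10; [OH⁻] = √(Kb × [A⁻]) = 8.9735e-06; pOH = 5.05; pH = 14 - pOH = 8.95.

V = 19.6 mL, pH = 8.95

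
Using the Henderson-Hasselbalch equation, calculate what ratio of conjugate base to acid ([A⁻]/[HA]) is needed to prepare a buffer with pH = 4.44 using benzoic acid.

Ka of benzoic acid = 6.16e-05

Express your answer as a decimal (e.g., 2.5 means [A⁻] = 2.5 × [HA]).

pKa = -log(6.16e-05) = 4.2104. pH = pKa + log([A⁻]/[HA]), so log([A⁻]/[HA]) = pH − pKa = 4.44 − 4.2104 = 0.2296. [A⁻]/[HA] = 10^(0.2296) = 1.70

[A⁻]/[HA] = 1.70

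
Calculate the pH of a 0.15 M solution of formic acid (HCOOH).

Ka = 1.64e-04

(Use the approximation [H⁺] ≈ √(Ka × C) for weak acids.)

[H⁺] = √(Ka × C) = √(1.64e-04 × 0.15) = 4.9598e-03. pH = -log(4.9598e-03)

pH = 2.30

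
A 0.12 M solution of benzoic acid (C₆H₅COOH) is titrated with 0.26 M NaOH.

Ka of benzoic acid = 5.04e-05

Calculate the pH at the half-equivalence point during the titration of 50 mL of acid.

At half-equivalence [HA] = [A⁻], so Henderson-Hasselbalch gives pH = pKa = -log(5.04e-05) = 4.30.

pH = pKa = 4.30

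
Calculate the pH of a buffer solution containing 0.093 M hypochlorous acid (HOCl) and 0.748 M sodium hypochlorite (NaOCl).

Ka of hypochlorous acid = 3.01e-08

pKa = -log(3.01e-08) = 7.52. pH = pKa + log([A⁻]/[HA]) = 7.52 + log(0.748/0.093)

pH = 8.43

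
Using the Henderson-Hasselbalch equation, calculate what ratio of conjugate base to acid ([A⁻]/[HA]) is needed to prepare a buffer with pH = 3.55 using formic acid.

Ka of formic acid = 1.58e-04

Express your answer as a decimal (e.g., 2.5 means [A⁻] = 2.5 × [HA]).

pKa = -log(1.58e-04) = 3.8013. pH = pKa + log([A⁻]/[HA]), so log([A⁻]/[HA]) = pH − pKa = 3.55 − 3.8013 = -0.2513. [A⁻]/[HA] = 10^(-0.2513) = 0.561

[A⁻]/[HA] = 0.561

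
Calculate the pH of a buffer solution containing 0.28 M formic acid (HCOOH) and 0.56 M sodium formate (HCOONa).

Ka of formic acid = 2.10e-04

pKa = -log(2.10e-04) = 3.68. pH = pKa + log([A⁻]/[HA]) = 3.68 + log(0.56/0.28)

pH = 3.98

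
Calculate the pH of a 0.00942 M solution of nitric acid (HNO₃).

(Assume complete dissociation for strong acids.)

[H⁺] = 0.00942 M for strong acid. pH = -log[H⁺] = -log(0.00942)

pH = 2.03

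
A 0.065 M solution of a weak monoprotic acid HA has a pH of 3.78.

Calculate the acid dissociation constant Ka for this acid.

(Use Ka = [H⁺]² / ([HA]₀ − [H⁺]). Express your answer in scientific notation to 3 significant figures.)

[H⁺] = 10^(−pH) = 10^(−3.78) = 1.660e-04 M. For HA ⇌ H⁺ + A⁻, Ka = [H⁺][A⁻]/[HA] = [H⁺]² / ([HA]₀ − [H⁺]) = (1.660e-04)² / (0.065 − 1.660e-04) = 4.25e-07.

K_a = 4.25e-07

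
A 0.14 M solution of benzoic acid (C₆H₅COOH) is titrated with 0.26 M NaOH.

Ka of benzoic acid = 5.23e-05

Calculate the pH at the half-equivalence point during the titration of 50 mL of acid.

At half-equivalence [HA] = [A⁻], so Henderson-Hasselbalch gives pH = pKa = -log(5.23e-05) = 4.28.

pH = pKa = 4.28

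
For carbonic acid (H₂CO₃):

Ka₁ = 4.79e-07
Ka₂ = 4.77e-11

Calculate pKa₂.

pKa₂ = -log(Ka₂) = -log(4.77e-11) = 10.32.

pK_{a2} = 10.32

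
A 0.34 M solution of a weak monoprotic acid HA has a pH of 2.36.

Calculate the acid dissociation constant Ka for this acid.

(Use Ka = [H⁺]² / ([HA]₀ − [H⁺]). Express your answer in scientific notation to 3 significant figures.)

[H⁺] = 10^(−pH) = 10^(−2.36) = 4.365e-03 M. For HA ⇌ H⁺ + A⁻, Ka = [H⁺][A⁻]/[HA] = [H⁺]² / ([HA]₀ − [H⁺]) = (4.365e-03)² / (0.34 − 4.365e-03) = 5.68e-05.

K_a = 5.68e-05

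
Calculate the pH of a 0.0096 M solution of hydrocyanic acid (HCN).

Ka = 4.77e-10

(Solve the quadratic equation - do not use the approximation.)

x² + Ka×x - Ka×C = 0. Using quadratic formula: [H⁺] = 2.1397e-06

pH = 5.67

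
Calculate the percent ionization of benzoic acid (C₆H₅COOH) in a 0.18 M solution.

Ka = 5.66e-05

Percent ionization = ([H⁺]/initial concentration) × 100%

Using Ka equilibrium: x² + Ka×x - Ka×C = 0. Solving: [H⁺] = 3.1637e-03. Percent = (3.1637e-03/0.18) × 100

Percent ionization = 1.76%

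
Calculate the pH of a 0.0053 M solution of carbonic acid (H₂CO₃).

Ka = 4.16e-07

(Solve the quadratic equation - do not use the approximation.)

x² + Ka×x - Ka×C = 0. Using quadratic formula: [H⁺] = 4.6748e-05

pH = 4.33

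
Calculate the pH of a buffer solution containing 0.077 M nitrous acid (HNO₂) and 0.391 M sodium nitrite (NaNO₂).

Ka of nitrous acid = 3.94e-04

pKa = -log(3.94e-04) = 3.40. pH = pKa + log([A⁻]/[HA]) = 3.40 + log(0.391/0.077)

pH = 4.11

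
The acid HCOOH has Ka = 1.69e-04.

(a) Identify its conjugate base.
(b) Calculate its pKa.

(a) The conjugate base is formed by removing one H⁺ from HCOOH, giving HCOO⁻. (b) pKa = -log(Ka) = -log(1.69e-04) = 3.77.

Conjugate base: HCOO⁻; pK_a = 3.77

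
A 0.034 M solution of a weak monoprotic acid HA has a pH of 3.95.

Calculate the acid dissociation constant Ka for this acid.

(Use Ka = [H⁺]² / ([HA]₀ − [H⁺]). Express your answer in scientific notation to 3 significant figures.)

[H⁺] = 10^(−pH) = 10^(−3.95) = 1.122e-04 M. For HA ⇌ H⁺ + A⁻, Ka = [H⁺][A⁻]/[HA] = [H⁺]² / ([HA]₀ − [H⁺]) = (1.122e-04)² / (0.034 − 1.122e-04) = 3.71e-07.

K_a = 3.71e-07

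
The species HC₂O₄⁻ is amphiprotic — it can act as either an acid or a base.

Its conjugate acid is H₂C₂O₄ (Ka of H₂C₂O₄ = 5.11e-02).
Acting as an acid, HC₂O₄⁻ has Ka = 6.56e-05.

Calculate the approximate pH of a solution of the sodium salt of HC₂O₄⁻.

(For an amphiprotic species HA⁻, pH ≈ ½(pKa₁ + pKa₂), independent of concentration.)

pKa₁ = -log(5.11e-02) = 1.29; pKa₂ = -log(6.56e-05) = 4.18. For an amphiprotic species, pH ≈ ½(pKa₁ + pKa₂) = ½(1.29 + 4.18) = 2.74.

pH = 2.74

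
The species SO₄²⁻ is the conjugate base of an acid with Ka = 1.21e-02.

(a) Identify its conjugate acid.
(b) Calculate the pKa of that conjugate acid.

(a) The conjugate acid is formed by adding one H⁺ to SO₄²⁻, giving HSO₄⁻. (b) pKa = -log(Ka) = -log(1.21e-02) = 1.92.

Conjugate acid: HSO₄⁻; pK_a = 1.92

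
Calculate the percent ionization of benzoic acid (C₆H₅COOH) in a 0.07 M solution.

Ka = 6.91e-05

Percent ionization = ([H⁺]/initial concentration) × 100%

Using Ka equilibrium: x² + Ka×x - Ka×C = 0. Solving: [H⁺] = 2.1650e-03. Percent = (2.1650e-03/0.07) × 100

Percent ionization = 3.09%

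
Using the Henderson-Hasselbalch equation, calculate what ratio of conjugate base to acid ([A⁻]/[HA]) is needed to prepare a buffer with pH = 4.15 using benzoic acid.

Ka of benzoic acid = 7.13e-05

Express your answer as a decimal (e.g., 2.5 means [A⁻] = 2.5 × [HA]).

pKa = -log(7.13e-05) = 4.1469. pH = pKa + log([A⁻]/[HA]), so log([A⁻]/[HA]) = pH − pKa = 4.15 − 4.1469 = 0.0031. [A⁻]/[HA] = 10^(0.0031) = 1.01

[A⁻]/[HA] = 1.01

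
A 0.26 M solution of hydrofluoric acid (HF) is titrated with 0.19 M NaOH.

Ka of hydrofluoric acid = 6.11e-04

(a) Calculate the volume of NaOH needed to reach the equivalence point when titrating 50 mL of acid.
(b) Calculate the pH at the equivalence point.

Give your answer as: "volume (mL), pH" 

moles acid = 0.26 × 50/1000 = 0.013 mol; V_base = moles/0.19 × 1000 = 68.4 mL. At equivalence only the conjugate base is present: [A⁻] = 0.013/0.118 = 1.0978e-01 M. Kb = Kw/Ka = 1.64e-11; [OH⁻] = √(Kb × [A⁻]) = 1.3404e-06; pOH = 5.87; pH = 14 - pOH = 8.13.

V = 68.4 mL, pH = 8.13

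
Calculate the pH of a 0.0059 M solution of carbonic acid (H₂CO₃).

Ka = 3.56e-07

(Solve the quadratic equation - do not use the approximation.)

x² + Ka×x - Ka×C = 0. Using quadratic formula: [H⁺] = 4.5652e-05

pH = 4.34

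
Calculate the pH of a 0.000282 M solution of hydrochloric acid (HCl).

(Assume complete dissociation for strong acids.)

[H⁺] = 0.000282 M for strong acid. pH = -log[H⁺] = -log(0.000282)

pH = 3.55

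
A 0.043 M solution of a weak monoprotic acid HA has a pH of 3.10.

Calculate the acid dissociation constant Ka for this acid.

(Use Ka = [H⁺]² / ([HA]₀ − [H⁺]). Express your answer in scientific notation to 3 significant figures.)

[H⁺] = 10^(−pH) = 10^(−3.10) = 7.943e-04 M. For HA ⇌ H⁺ + A⁻, Ka = [H⁺][A⁻]/[HA] = [H⁺]² / ([HA]₀ − [H⁺]) = (7.943e-04)² / (0.043 − 7.943e-04) = 1.49e-05.

K_a = 1.49e-05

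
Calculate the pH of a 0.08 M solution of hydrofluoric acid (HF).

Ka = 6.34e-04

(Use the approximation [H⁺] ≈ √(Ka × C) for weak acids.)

[H⁺] = √(Ka × C) = √(6.34e-04 × 0.08) = 7.1218e-03. pH = -log(7.1218e-03)

pH = 2.15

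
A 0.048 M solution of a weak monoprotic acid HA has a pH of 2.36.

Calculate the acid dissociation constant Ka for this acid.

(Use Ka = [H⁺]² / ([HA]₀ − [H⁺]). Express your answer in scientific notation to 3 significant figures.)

[H⁺] = 10^(−pH) = 10^(−2.36) = 4.365e-03 M. For HA ⇌ H⁺ + A⁻, Ka = [H⁺][A⁻]/[HA] = [H⁺]² / ([HA]₀ − [H⁺]) = (4.365e-03)² / (0.048 − 4.365e-03) = 4.37e-04.

K_a = 4.37e-04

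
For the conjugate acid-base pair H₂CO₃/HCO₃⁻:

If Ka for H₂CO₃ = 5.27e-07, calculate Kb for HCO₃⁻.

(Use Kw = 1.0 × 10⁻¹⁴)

For a conjugate pair Ka × Kb = Kw, so Kb = Kw/Ka = 1.0 × 10⁻¹⁴ / 5.27e-07 = 1.90e-08.

K_b = 1.90e-08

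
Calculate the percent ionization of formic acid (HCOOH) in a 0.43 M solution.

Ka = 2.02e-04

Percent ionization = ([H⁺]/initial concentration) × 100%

Using Ka equilibrium: x² + Ka×x - Ka×C = 0. Solving: [H⁺] = 9.2194e-03. Percent = (9.2194e-03/0.43) × 100

Percent ionization = 2.14%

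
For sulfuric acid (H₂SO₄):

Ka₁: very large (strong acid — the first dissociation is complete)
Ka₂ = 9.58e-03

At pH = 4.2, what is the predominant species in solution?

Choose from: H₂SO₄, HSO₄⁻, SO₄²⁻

The first dissociation is complete, so H₂SO₄ itself is never the predominant species in water; pKa₂ = -log(9.58e-03) = 2.02. For a polyprotic acid the predominant species crosses at each pKa: below pKa_n the protonated form dominates, above it the deprotonated form does. At pH = 4.2, the predominant species is SO₄²⁻.

SO₄²⁻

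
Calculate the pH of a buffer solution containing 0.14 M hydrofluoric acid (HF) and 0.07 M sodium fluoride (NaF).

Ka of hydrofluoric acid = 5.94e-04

pKa = -log(5.94e-04) = 3.23. pH = pKa + log([A⁻]/[HA]) = 3.23 + log(0.07/0.14)

pH = 2.93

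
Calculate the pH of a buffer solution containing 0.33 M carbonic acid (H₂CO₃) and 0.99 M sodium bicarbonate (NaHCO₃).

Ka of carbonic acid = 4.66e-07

pKa = -log(4.66e-07) = 6.33. pH = pKa + log([A⁻]/[HA]) = 6.33 + log(0.99/0.33)

pH = 6.81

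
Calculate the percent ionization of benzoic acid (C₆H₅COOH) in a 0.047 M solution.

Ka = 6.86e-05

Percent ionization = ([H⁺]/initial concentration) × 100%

Using Ka equilibrium: x² + Ka×x - Ka×C = 0. Solving: [H⁺] = 1.7616e-03. Percent = (1.7616e-03/0.047) × 100

Percent ionization = 3.75%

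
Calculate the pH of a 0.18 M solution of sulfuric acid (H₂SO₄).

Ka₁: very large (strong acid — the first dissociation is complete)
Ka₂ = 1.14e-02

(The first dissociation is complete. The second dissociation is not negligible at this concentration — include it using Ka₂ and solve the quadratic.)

First dissociation is complete: [H⁺]₀ = [HSO₄⁻]₀ = C = 0.18 M. Second dissociation HSO₄⁻ ⇌ H⁺ + SO₄²⁻: let x = [SO₄²⁻]. Ka₂ = (C + x)·x / (C − x) = 1.14e-02 → x² + (C + Ka₂)·x − Ka₂·C = 0 → x² + 0.19140·x − 2.052e-03 = 0. x = (−0.19140 + √(0.19140² + 4 × 2.052e-03)) / 2 = 1.0180e-02 M. [H⁺] = C + x = 0.18 + 1.0180e-02 = 1.9018e-01 M. pH = -log(1.9018e-01) = 0.72.

pH = 0.72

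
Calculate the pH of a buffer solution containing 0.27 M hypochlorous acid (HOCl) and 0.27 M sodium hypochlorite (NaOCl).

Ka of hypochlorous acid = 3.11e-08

pKa = -log(3.11e-08) = 7.51. pH = pKa + log([A⁻]/[HA]) = 7.51 + log(0.27/0.27)

pH = 7.51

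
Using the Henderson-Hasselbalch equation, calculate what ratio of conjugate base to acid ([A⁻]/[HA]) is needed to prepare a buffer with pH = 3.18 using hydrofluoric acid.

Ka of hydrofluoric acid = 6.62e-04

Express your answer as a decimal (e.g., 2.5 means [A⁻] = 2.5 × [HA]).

pKa = -log(6.62e-04) = 3.1791. pH = pKa + log([A⁻]/[HA]), so log([A⁻]/[HA]) = pH − pKa = 3.18 − 3.1791 = 0.0009. [A⁻]/[HA] = 10^(0.0009) = 1.00

[A⁻]/[HA] = 1.00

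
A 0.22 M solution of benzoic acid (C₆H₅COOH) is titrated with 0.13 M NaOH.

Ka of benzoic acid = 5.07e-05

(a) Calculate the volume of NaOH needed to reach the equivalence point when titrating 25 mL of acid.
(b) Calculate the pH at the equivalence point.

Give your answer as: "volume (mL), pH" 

moles acid = 0.22 × 25/1000 = 0.0055 mol; V_base = moles/0.13 × 1000 = 42.3 mL. At equivalence only the conjugate base is present: [A⁻] = 0.0055/0.067 = 8.1714e-02 M. Kb = Kw/Ka = 1.97e-10; [OH⁻] = √(Kb × [A⁻]) = 4.0146e-06; pOH = 5.40; pH = 14 - pOH = 8.60.

V = 42.3 mL, pH = 8.60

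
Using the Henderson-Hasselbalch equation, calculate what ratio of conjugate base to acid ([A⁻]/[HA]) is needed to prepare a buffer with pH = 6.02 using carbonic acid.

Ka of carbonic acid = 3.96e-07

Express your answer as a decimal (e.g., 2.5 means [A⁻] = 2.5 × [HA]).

pKa = -log(3.96e-07) = 6.4023. pH = pKa + log([A⁻]/[HA]), so log([A⁻]/[HA]) = pH − pKa = 6.02 − 6.4023 = -0.3823. [A⁻]/[HA] = 10^(-0.3823) = 0.415

[A⁻]/[HA] = 0.415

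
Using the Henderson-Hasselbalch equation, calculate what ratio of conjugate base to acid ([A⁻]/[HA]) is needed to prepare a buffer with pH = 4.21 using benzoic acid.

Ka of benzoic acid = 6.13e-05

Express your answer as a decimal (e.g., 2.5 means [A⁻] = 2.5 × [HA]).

pKa = -log(6.13e-05) = 4.2125. pH = pKa + log([A⁻]/[HA]), so log([A⁻]/[HA]) = pH − pKa = 4.21 − 4.2125 = -0.0025. [A⁻]/[HA] = 10^(-0.0025) = 0.994

[A⁻]/[HA] = 0.994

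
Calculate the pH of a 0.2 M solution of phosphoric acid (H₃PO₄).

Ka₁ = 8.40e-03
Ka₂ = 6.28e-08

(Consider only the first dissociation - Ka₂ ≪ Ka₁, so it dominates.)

First dissociation dominates. From Ka₁ = [H⁺][HA⁻]/[H₂A], x² + Ka₁·x − Ka₁·C = 0 with C = 0.2 M and Ka₁ = 8.40e-03. Solving: [H⁺] = (−Ka₁ + √(Ka₁² + 4·Ka₁·C)) / 2 = 3.7002e-02 M. pH = -log(3.7002e-02) = 1.43.

pH = 1.43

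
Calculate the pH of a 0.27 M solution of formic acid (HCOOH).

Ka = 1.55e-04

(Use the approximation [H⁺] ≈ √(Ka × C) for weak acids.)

[H⁺] = √(Ka × C) = √(1.55e-04 × 0.27) = 6.4692e-03. pH = -log(6.4692e-03)

pH = 2.19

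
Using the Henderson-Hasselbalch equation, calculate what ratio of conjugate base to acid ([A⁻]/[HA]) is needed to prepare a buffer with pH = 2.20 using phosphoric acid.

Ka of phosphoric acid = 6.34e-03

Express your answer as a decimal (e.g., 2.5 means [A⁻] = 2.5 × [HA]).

pKa = -log(6.34e-03) = 2.1979. pH = pKa + log([A⁻]/[HA]), so log([A⁻]/[HA]) = pH − pKa = 2.20 − 2.1979 = 0.0021. [A⁻]/[HA] = 10^(0.0021) = 1.00

[A⁻]/[HA] = 1.00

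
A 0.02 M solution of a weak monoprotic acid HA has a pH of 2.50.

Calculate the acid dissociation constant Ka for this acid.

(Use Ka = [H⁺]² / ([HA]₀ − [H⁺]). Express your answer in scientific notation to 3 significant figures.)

[H⁺] = 10^(−pH) = 10^(−2.50) = 3.162e-03 M. For HA ⇌ H⁺ + A⁻, Ka = [H⁺][A⁻]/[HA] = [H⁺]² / ([HA]₀ − [H⁺]) = (3.162e-03)² / (0.02 − 3.162e-03) = 5.94e-04.

K_a = 5.94e-04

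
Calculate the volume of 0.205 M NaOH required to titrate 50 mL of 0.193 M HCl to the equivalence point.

At equivalence: moles acid = moles base. moles HCl = 0.193 × 50/1000 = 0.00965 mol. V_base = moles / 0.205 × 1000 = 47.1 mL.

V_{base} = 47.1 mL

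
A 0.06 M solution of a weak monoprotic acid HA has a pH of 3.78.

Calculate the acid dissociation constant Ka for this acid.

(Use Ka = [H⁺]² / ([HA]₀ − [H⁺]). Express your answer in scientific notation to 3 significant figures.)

[H⁺] = 10^(−pH) = 10^(−3.78) = 1.660e-04 M. For HA ⇌ H⁺ + A⁻, Ka = [H⁺][A⁻]/[HA] = [H⁺]² / ([HA]₀ − [H⁺]) = (1.660e-04)² / (0.06 − 1.660e-04) = 4.60e-07.

K_a = 4.60e-07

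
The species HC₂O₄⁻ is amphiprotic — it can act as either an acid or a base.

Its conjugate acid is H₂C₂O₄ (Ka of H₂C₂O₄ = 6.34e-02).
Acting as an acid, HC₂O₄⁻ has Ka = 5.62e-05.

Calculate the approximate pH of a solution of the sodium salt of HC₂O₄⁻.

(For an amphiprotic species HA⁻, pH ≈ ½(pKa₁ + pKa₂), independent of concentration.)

pKa₁ = -log(6.34e-02) = 1.20; pKa₂ = -log(5.62e-05) = 4.25. For an amphiprotic species, pH ≈ ½(pKa₁ + pKa₂) = ½(1.20 + 4.25) = 2.72.

pH = 2.72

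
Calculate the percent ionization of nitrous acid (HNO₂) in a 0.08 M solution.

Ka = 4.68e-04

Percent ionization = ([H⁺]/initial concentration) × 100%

Using Ka equilibrium: x² + Ka×x - Ka×C = 0. Solving: [H⁺] = 5.8893e-03. Percent = (5.8893e-03/0.08) × 100

Percent ionization = 7.36%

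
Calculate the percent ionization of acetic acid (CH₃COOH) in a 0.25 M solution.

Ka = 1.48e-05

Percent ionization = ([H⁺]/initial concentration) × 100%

Using Ka equilibrium: x² + Ka×x - Ka×C = 0. Solving: [H⁺] = 1.9162e-03. Percent = (1.9162e-03/0.25) × 100

Percent ionization = 0.766%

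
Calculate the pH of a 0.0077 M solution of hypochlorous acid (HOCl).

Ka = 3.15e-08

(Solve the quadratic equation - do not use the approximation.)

x² + Ka×x - Ka×C = 0. Using quadratic formula: [H⁺] = 1.5558e-05

pH = 4.81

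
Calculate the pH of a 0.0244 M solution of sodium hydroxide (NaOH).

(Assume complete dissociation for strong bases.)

[OH⁻] = 0.0244 M for strong base. pOH = -log[OH⁻] = 1.61, pH = 14 - pOH

pH = 12.39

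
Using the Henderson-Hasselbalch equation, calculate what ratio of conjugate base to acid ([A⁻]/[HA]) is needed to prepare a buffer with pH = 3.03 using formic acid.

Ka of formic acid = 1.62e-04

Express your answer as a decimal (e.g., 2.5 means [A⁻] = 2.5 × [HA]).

pKa = -log(1.62e-04) = 3.7905. pH = pKa + log([A⁻]/[HA]), so log([A⁻]/[HA]) = pH − pKa = 3.03 − 3.7905 = -0.7605. [A⁻]/[HA] = 10^(-0.7605) = 0.174

[A⁻]/[HA] = 0.174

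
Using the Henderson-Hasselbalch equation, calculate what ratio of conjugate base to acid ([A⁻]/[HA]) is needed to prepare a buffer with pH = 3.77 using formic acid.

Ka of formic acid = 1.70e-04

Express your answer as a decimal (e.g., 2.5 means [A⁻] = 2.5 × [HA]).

pKa = -log(1.70e-04) = 3.7696. pH = pKa + log([A⁻]/[HA]), so log([A⁻]/[HA]) = pH − pKa = 3.77 − 3.7696 = 0.0004. [A⁻]/[HA] = 10^(0.0004) = 1.00

[A⁻]/[HA] = 1.00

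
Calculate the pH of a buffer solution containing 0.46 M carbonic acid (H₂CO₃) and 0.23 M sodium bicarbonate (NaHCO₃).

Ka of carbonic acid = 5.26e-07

pKa = -log(5.26e-07) = 6.28. pH = pKa + log([A⁻]/[HA]) = 6.28 + log(0.23/0.46)

pH = 5.98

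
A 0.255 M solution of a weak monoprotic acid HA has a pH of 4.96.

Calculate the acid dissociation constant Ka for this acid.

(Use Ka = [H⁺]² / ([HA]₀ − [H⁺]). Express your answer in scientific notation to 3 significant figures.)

[H⁺] = 10^(−pH) = 10^(−4.96) = 1.096e-05 M. For HA ⇌ H⁺ + A⁻, Ka = [H⁺][A⁻]/[HA] = [H⁺]² / ([HA]₀ − [H⁺]) = (1.096e-05)² / (0.255 − 1.096e-05) = 4.71e-10.

K_a = 4.71e-10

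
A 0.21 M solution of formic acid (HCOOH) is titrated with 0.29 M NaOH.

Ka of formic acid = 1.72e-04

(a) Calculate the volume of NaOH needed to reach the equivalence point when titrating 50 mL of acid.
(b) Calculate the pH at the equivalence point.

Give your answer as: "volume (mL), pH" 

moles acid = 0.21 × 50/1000 = 0.0105 mol; V_base = moles/0.29 × 1000 = 36.2 mL. At equivalence only the conjugate base is present: [A⁻] = 0.0105/0.086 = 1.2180e-01 M. Kb = Kw/Ka = 5.81e-11; [OH⁻] = √(Kb × [A⁻]) = 2.6611e-06; pOH = 5.57; pH = 14 - pOH = 8.43.

V = 36.2 mL, pH = 8.43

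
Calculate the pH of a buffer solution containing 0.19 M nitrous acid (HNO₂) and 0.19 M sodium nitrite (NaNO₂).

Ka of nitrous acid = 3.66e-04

pKa = -log(3.66e-04) = 3.44. pH = pKa + log([A⁻]/[HA]) = 3.44 + log(0.19/0.19)

pH = 3.44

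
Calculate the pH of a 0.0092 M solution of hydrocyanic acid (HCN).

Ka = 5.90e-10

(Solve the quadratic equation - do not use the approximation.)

x² + Ka×x - Ka×C = 0. Using quadratic formula: [H⁺] = 2.3295e-06

pH = 5.63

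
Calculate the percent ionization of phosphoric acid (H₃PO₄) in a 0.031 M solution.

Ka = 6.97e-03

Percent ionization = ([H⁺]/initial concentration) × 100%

Using Ka equilibrium: x² + Ka×x - Ka×C = 0. Solving: [H⁺] = 1.1622e-02. Percent = (1.1622e-02/0.031) × 100

Percent ionization = 37.5%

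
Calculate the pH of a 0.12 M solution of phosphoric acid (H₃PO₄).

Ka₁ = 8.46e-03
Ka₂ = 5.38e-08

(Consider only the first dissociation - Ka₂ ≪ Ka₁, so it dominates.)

First dissociation dominates. From Ka₁ = [H⁺][HA⁻]/[H₂A], x² + Ka₁·x − Ka₁·C = 0 with C = 0.12 M and Ka₁ = 8.46e-03. Solving: [H⁺] = (−Ka₁ + √(Ka₁² + 4·Ka₁·C)) / 2 = 2.7912e-02 M. pH = -log(2.7912e-02) = 1.55.

pH = 1.55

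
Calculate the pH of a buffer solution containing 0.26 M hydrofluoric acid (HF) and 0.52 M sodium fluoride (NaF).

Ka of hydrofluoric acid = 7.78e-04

pKa = -log(7.78e-04) = 3.11. pH = pKa + log([A⁻]/[HA]) = 3.11 + log(0.52/0.26)

pH = 3.41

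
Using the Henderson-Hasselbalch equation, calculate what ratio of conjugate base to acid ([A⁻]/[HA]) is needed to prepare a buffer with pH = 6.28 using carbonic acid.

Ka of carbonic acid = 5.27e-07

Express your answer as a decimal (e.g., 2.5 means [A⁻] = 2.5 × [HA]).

pKa = -log(5.27e-07) = 6.2782. pH = pKa + log([A⁻]/[HA]), so log([A⁻]/[HA]) = pH − pKa = 6.28 − 6.2782 = 0.0018. [A⁻]/[HA] = 10^(0.0018) = 1.00

[A⁻]/[HA] = 1.00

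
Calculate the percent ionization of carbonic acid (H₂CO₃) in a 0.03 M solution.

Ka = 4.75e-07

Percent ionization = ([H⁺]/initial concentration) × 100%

Using Ka equilibrium: x² + Ka×x - Ka×C = 0. Solving: [H⁺] = 1.1914e-04. Percent = (1.1914e-04/0.03) × 100

Percent ionization = 0.397%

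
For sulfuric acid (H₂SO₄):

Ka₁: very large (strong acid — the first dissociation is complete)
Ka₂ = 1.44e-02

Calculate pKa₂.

pKa₂ = -log(Ka₂) = -log(1.44e-02) = 1.84.

pK_{a2} = 1.84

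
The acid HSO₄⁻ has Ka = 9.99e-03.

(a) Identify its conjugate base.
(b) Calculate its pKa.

(a) The conjugate base is formed by removing one H⁺ from HSO₄⁻, giving SO₄²⁻. (b) pKa = -log(Ka) = -log(9.99e-03) = 2.00.

Conjugate base: SO₄²⁻; pK_a = 2.00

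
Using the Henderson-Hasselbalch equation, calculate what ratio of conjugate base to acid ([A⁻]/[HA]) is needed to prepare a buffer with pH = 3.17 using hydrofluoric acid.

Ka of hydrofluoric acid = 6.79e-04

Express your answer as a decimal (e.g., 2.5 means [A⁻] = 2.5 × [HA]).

pKa = -log(6.79e-04) = 3.1681. pH = pKa + log([A⁻]/[HA]), so log([A⁻]/[HA]) = pH − pKa = 3.17 − 3.1681 = 0.0019. [A⁻]/[HA] = 10^(0.0019) = 1.00

[A⁻]/[HA] = 1.00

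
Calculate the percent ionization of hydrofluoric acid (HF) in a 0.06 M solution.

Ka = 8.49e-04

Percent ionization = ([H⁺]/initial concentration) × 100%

Using Ka equilibrium: x² + Ka×x - Ka×C = 0. Solving: [H⁺] = 6.7253e-03. Percent = (6.7253e-03/0.06) × 100

Percent ionization = 11.2%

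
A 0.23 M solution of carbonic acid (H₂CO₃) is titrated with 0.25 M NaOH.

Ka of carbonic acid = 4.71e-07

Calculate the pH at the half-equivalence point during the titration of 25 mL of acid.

At half-equivalence [HA] = [A⁻], so Henderson-Hasselbalch gives pH = pKa = -log(4.71e-07) = 6.33.

pH = pKa = 6.33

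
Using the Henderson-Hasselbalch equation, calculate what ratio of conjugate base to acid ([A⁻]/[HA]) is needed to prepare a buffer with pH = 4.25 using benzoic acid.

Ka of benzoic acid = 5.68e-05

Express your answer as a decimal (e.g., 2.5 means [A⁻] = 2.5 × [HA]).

pKa = -log(5.68e-05) = 4.2457. pH = pKa + log([A⁻]/[HA]), so log([A⁻]/[HA]) = pH − pKa = 4.25 − 4.2457 = 0.0043. [A⁻]/[HA] = 10^(0.0043) = 1.01

[A⁻]/[HA] = 1.01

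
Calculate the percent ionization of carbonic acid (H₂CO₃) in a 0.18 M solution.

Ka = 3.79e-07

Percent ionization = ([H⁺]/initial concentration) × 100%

Using Ka equilibrium: x² + Ka×x - Ka×C = 0. Solving: [H⁺] = 2.6100e-04. Percent = (2.6100e-04/0.18) × 100

Percent ionization = 0.145%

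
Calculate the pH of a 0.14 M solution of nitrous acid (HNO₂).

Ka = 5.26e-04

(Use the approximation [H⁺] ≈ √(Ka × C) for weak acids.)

[H⁺] = √(Ka × C) = √(5.26e-04 × 0.14) = 8.5814e-03. pH = -log(8.5814e-03)

pH = 2.07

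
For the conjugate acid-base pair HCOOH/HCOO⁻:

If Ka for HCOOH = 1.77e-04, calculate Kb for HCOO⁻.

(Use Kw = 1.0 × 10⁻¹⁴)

For a conjugate pair Ka × Kb = Kw, so Kb = Kw/Ka = 1.0 × 10⁻¹⁴ / 1.77e-04 = 5.65e-11.

K_b = 5.65e-11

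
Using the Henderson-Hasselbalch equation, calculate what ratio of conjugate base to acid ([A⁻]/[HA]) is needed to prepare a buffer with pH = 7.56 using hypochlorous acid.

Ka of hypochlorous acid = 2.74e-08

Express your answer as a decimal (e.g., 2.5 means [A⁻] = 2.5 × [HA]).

pKa = -log(2.74e-08) = 7.5622. pH = pKa + log([A⁻]/[HA]), so log([A⁻]/[HA]) = pH − pKa = 7.56 − 7.5622 = -0.0022. [A⁻]/[HA] = 10^(-0.0022) = 0.995

[A⁻]/[HA] = 0.995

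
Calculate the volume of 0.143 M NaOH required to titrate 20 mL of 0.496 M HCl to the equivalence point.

At equivalence: moles acid = moles base. moles HCl = 0.496 × 20/1000 = 0.00992 mol. V_base = moles / 0.143 × 1000 = 69.4 mL.

V_{base} = 69.4 mL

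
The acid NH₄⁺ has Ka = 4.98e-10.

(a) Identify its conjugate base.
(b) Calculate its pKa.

(a) The conjugate base is formed by removing one H⁺ from NH₄⁺, giving NH₃. (b) pKa = -log(Ka) = -log(4.98e-10) = 9.30.

Conjugate base: NH₃; pK_a = 9.30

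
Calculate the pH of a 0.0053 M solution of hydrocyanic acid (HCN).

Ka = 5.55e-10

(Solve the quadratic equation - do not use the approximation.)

x² + Ka×x - Ka×C = 0. Using quadratic formula: [H⁺] = 1.7148e-06

pH = 5.77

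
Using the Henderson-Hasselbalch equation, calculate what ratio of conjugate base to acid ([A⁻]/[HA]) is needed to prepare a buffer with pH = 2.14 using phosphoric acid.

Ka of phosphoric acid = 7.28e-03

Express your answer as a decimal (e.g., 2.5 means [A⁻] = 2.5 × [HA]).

pKa = -log(7.28e-03) = 2.1379. pH = pKa + log([A⁻]/[HA]), so log([A⁻]/[HA]) = pH − pKa = 2.14 − 2.1379 = 0.0021. [A⁻]/[HA] = 10^(0.0021) = 1.00

[A⁻]/[HA] = 1.00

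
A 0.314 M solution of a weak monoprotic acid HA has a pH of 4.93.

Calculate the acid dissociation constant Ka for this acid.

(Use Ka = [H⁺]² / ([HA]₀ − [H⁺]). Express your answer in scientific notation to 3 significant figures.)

[H⁺] = 10^(−pH) = 10^(−4.93) = 1.175e-05 M. For HA ⇌ H⁺ + A⁻, Ka = [H⁺][A⁻]/[HA] = [H⁺]² / ([HA]₀ − [H⁺]) = (1.175e-05)² / (0.314 − 1.175e-05) = 4.40e-10.

K_a = 4.40e-10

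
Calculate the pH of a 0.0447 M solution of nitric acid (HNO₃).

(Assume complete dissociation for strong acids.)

[H⁺] = 0.0447 M for strong acid. pH = -log[H⁺] = -log(0.0447)

pH = 1.35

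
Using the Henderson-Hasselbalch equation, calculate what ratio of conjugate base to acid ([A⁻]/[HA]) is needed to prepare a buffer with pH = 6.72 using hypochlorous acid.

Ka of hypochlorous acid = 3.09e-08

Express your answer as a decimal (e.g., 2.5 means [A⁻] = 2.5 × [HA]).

pKa = -log(3.09e-08) = 7.5100. pH = pKa + log([A⁻]/[HA]), so log([A⁻]/[HA]) = pH − pKa = 6.72 − 7.5100 = -0.7900. [A⁻]/[HA] = 10^(-0.7900) = 0.162

[A⁻]/[HA] = 0.162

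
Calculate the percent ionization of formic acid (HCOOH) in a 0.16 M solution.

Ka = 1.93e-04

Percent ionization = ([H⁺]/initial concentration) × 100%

Using Ka equilibrium: x² + Ka×x - Ka×C = 0. Solving: [H⁺] = 5.4613e-03. Percent = (5.4613e-03/0.16) × 100

Percent ionization = 3.41%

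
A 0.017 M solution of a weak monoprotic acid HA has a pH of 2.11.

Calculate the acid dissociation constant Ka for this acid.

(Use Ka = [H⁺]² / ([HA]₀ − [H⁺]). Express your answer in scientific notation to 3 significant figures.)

[H⁺] = 10^(−pH) = 10^(−2.11) = 7.762e-03 M. For HA ⇌ H⁺ + A⁻, Ka = [H⁺][A⁻]/[HA] = [H⁺]² / ([HA]₀ − [H⁺]) = (7.762e-03)² / (0.017 − 7.762e-03) = 6.52e-03.

K_a = 6.52e-03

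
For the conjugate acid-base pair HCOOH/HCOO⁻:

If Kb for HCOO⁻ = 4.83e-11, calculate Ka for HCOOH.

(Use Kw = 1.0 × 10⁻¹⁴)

For a conjugate pair Ka × Kb = Kw, so Ka = Kw/Kb = 1.0 × 10⁻¹⁴ / 4.83e-11 = 2.07e-04.

K_a = 2.07e-04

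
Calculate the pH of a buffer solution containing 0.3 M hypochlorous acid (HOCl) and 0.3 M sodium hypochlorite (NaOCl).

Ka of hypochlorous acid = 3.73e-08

pKa = -log(3.73e-08) = 7.43. pH = pKa + log([A⁻]/[HA]) = 7.43 + log(0.3/0.3)

pH = 7.43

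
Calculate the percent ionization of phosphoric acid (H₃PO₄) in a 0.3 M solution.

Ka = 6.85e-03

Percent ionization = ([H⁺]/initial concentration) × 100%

Using Ka equilibrium: x² + Ka×x - Ka×C = 0. Solving: [H⁺] = 4.2036e-02. Percent = (4.2036e-02/0.3) × 100

Percent ionization = 14%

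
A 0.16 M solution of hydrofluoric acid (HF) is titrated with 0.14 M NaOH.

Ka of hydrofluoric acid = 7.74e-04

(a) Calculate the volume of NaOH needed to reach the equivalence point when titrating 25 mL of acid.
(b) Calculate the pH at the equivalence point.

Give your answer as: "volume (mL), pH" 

moles acid = 0.16 × 25/1000 = 0.004 mol; V_base = moles/0.14 × 1000 = 28.6 mL. At equivalence only the conjugate base is present: [A⁻] = 0.004/0.054 = 7.4667e-02 M. Kb = Kw/Ka = 1.29e-11; [OH⁻] = √(Kb × [A⁻]) = 9.8218e-07; pOH = 6.01; pH = 14 - pOH = 7.99.

V = 28.6 mL, pH = 7.99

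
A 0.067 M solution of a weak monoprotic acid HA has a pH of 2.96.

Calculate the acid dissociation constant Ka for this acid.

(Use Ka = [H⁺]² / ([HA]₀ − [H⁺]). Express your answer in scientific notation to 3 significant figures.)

[H⁺] = 10^(−pH) = 10^(−2.96) = 1.096e-03 M. For HA ⇌ H⁺ + A⁻, Ka = [H⁺][A⁻]/[HA] = [H⁺]² / ([HA]₀ − [H⁺]) = (1.096e-03)² / (0.067 − 1.096e-03) = 1.82e-05.

K_a = 1.82e-05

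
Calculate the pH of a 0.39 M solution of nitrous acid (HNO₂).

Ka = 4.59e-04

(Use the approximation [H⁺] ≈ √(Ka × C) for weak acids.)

[H⁺] = √(Ka × C) = √(4.59e-04 × 0.39) = 1.3379e-02. pH = -log(1.3379e-02)

pH = 1.87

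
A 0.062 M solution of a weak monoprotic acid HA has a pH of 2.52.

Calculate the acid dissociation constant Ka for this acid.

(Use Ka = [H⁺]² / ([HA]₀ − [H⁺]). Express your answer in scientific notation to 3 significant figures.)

[H⁺] = 10^(−pH) = 10^(−2.52) = 3.020e-03 M. For HA ⇌ H⁺ + A⁻, Ka = [H⁺][A⁻]/[HA] = [H⁺]² / ([HA]₀ − [H⁺]) = (3.020e-03)² / (0.062 − 3.020e-03) = 1.55e-04.

K_a = 1.55e-04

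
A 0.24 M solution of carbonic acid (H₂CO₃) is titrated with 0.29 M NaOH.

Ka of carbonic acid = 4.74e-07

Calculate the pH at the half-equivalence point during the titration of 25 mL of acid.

At half-equivalence [HA] = [A⁻], so Henderson-Hasselbalch gives pH = pKa = -log(4.74e-07) = 6.32.

pH = pKa = 6.32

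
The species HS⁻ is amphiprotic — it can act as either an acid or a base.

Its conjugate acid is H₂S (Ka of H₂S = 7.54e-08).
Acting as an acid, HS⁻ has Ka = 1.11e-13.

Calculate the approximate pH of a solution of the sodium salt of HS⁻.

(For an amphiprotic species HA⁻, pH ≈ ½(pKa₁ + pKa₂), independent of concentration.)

pKa₁ = -log(7.54e-08) = 7.12; pKa₂ = -log(1.11e-13) = 12.95. For an amphiprotic species, pH ≈ ½(pKa₁ + pKa₂) = ½(7.12 + 12.95) = 10.04.

pH = 10.04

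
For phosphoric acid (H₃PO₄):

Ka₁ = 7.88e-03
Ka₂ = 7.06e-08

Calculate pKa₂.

pKa₂ = -log(Ka₂) = -log(7.06e-08) = 7.15.

pK_{a2} = 7.15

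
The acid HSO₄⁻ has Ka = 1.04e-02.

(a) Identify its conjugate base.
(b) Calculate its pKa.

(a) The conjugate base is formed by removing one H⁺ from HSO₄⁻, giving SO₄²⁻. (b) pKa = -log(Ka) = -log(1.04e-02) = 1.98.

Conjugate base: SO₄²⁻; pK_a = 1.98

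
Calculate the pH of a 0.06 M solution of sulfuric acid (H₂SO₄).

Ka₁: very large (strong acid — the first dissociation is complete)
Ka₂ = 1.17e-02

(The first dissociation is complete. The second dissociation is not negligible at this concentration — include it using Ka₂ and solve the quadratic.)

First dissociation is complete: [H⁺]₀ = [HSO₄⁻]₀ = C = 0.06 M. Second dissociation HSO₄⁻ ⇌ H⁺ + SO₄²⁻: let x = [SO₄²⁻]. Ka₂ = (C + x)·x / (C − x) = 1.17e-02 → x² + (C + Ka₂)·x − Ka₂·C = 0 → x² + 0.07170·x − 7.020e-04 = 0. x = (−0.07170 + √(0.07170² + 4 × 7.020e-04)) / 2 = 8.7283e-03 M. [H⁺] = C + x = 0.06 + 8.7283e-03 = 6.8728e-02 M. pH = -log(6.8728e-02) = 1.16.

pH = 1.16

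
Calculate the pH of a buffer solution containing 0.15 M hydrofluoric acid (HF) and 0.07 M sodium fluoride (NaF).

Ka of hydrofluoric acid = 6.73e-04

pKa = -log(6.73e-04) = 3.17. pH = pKa + log([A⁻]/[HA]) = 3.17 + log(0.07/0.15)

pH = 2.84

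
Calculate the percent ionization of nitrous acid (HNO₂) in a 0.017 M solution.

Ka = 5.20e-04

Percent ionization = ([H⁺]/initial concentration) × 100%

Using Ka equilibrium: x² + Ka×x - Ka×C = 0. Solving: [H⁺] = 2.7246e-03. Percent = (2.7246e-03/0.017) × 100

Percent ionization = 16%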